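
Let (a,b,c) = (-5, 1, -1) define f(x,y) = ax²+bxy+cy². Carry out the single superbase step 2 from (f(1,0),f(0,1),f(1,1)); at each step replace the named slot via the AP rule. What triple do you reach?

start (-5,-1,-5) = (f(1,0),f(0,1),f(1,1))
replace slot 2: 2·((-5)+(-5)) − (-1) = -19 → (-5,-19,-5)

-5,-19,-5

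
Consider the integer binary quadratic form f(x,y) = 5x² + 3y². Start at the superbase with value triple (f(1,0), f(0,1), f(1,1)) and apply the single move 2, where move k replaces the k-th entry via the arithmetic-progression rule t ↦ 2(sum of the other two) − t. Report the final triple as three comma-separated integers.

start (5,3,8) = (f(1,0),f(0,1),f(1,1))
replace slot 2: 2·(5+8) − 3 = 23 → (5,23,8)

5,23,8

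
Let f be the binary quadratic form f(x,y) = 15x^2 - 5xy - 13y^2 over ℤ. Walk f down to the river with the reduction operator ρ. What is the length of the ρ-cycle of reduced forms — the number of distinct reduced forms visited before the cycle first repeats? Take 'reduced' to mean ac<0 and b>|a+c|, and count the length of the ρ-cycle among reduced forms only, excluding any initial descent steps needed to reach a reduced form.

D = 805, ⌊√D⌋ = 28
descent: ρ → (-13,5,15)  [lands on river]
river: ρ → (15,25,-3)
river: ρ → (-3,23,23)
river: ρ → (23,23,-3)
river: ρ → (-3,25,15)
river: ρ → (15,5,-13)
river: ρ → (-13,21,7)
river: ρ → (7,21,-13)
ρ-cycle length = 8 (tail of 1 descent step not counted)

8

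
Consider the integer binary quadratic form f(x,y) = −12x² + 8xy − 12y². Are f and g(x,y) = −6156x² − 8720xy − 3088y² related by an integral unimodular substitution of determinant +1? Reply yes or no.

D₁ = -512, D₂ = -512
f is negative-definite; reduce −f:
−f: flip: (12,-8,12)→(12,8,12)
−f: reduced (well bottom): (12,8,12) with a≤c, −a<b≤a
flip sign back: reduced form of f is (-12,-8,-12)
g is negative-definite; reduce −g:
−g: translate: b→-3592 (≡8720 mod 12312), so (6156,8720,3088)→(6156,-3592,524)
−g: flip: (6156,-3592,524)→(524,3592,6156)
−g: translate: b→448 (≡3592 mod 1048), so (524,3592,6156)→(524,448,96)
−g: flip: (524,448,96)→(96,-448,524)
−g: translate: b→-64 (≡-448 mod 192), so (96,-448,524)→(96,-64,12)
−g: flip: (96,-64,12)→(12,64,96)
−g: translate: b→-8 (≡64 mod 24), so (12,64,96)→(12,-8,12)
−g: flip: (12,-8,12)→(12,8,12)
−g: reduced (well bottom): (12,8,12) with a≤c, −a<b≤a
flip sign back: reduced form of g is (-12,-8,-12)
reduced forms (-12, -8, -12) vs (-12, -8, -12) ⇒ equivalent

yes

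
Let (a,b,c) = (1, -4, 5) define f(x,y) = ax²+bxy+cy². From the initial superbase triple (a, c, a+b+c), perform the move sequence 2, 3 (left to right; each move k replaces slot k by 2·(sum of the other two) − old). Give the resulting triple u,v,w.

start (1,5,2) = (f(1,0),f(0,1),f(1,1))
replace slot 2: 2·(1+2) − 5 = 1 → (1,1,2)
replace slot 3: 2·(1+1) − 2 = 2 → (1,1,2)

1,1,2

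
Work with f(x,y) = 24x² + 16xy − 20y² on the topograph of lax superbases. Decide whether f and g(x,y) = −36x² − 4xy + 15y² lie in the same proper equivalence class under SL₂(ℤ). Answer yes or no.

D₁ = 2176, D₂ = 2176
river cycle of f (length 6): (-20, 24, 20), (20, 16, -24), (-24, 32, 12), (12, 40, -12), (-12, 32, 24), (24, 16, -20)
river cycle of g (length 10): (15, 34, -17), (-17, 34, 15), (15, 26, -25), (-25, 24, 16), (16, 40, -9), (-9, 32, 32), (32, 32, -9), (-9, 40, 16), (16, 24, -25), (-25, 26, 15)
cycles differ ⇒ inequivalent

no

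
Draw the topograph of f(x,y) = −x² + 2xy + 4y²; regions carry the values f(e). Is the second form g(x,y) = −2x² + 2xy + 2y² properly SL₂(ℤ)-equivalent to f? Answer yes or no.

D₁ = 20, D₂ = 20
river cycle of f (length 2): (-1, 4, 1), (1, 4, -1)
river cycle of g (length 2): (2, 2, -2), (-2, 2, 2)
cycles differ ⇒ inequivalent

no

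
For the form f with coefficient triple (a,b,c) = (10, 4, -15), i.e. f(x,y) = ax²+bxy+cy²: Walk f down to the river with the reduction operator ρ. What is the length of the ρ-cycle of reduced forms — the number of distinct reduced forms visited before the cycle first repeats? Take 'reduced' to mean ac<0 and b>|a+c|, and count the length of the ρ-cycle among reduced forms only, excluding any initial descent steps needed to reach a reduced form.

D = 616, ⌊√D⌋ = 24
descent: ρ → (-15,-4,10)
descent: ρ → (10,24,-1)  [lands on river]
river: ρ → (-1,24,10)
river: ρ → (10,16,-9)
river: ρ → (-9,20,6)
river: ρ → (6,16,-15)
river: ρ → (-15,14,7)
river: ρ → (7,14,-15)
river: ρ → (-15,16,6)
river: ρ → (6,20,-9)
river: ρ → (-9,16,10)
ρ-cycle length = 10 (tail of 2 descent steps not counted)

10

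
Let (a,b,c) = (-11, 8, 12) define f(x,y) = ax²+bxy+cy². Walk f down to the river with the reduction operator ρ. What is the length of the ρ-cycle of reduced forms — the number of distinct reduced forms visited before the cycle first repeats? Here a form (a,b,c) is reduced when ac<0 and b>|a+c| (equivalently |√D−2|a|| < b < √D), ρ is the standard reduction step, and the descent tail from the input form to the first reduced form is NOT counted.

D = 592, ⌊√D⌋ = 24
river: ρ → (12,16,-7)
river: ρ → (-7,12,16)
river: ρ → (16,20,-3)
river: ρ → (-3,22,9)
river: ρ → (9,14,-11)
river: ρ → (-11,8,12)
ρ-cycle length = 6 (tail of 0 descent steps not counted)

6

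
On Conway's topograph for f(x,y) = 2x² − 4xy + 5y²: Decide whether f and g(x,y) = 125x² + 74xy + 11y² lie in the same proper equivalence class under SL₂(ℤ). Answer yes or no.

D₁ = -24, D₂ = -24
f: translate: b→0 (≡-4 mod 4), so (2,-4,5)→(2,0,3)
f: reduced (well bottom): (2,0,3) with a≤c, −a<b≤a
g: flip: (125,74,11)→(11,-74,125)
g: translate: b→-8 (≡-74 mod 22), so (11,-74,125)→(11,-8,2)
g: flip: (11,-8,2)→(2,8,11)
g: translate: b→0 (≡8 mod 4), so (2,8,11)→(2,0,3)
g: reduced (well bottom): (2,0,3) with a≤c, −a<b≤a
reduced forms (2, 0, 3) vs (2, 0, 3) ⇒ equivalent

yes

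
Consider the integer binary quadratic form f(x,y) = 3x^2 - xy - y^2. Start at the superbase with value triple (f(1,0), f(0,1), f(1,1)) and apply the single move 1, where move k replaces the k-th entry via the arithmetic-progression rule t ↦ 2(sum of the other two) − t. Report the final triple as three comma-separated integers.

start (3,-1,1) = (f(1,0),f(0,1),f(1,1))
replace slot 1: 2·((-1)+1) − 3 = -3 → (-3,-1,1)

-3,-1,1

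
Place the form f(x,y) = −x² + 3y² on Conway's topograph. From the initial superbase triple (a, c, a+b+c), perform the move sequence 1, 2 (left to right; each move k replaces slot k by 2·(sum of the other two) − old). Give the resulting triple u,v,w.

start (-1,3,2) = (f(1,0),f(0,1),f(1,1))
replace slot 1: 2·(3+2) − (-1) = 11 → (11,3,2)
replace slot 2: 2·(11+2) − 3 = 23 → (11,23,2)

11,23,2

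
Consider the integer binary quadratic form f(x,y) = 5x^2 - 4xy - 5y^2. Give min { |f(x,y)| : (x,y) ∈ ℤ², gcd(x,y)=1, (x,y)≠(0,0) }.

descent: ρ → (-5,4,5)  [lands on river]
river: ρ → (5,6,-4)
river: ρ → (-4,10,1)
river: ρ → (1,10,-4)
river: ρ → (-4,6,5)
river: ρ → (5,4,-5)
river: ρ → (-5,6,4)
river: ρ → (4,10,-1)
river: ρ → (-1,10,4)
river: ρ → (4,6,-5)
closes: descent 1, river 10
min |a| on river = 1

1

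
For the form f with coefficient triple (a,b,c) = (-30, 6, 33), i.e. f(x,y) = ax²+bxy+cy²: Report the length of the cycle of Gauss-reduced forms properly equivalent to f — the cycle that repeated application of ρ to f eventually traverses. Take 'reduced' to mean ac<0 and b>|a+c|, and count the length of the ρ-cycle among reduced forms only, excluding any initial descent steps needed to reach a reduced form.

D = 3996, ⌊√D⌋ = 63
river: ρ → (33,60,-3)
river: ρ → (-3,60,33)
river: ρ → (33,6,-30)
river: ρ → (-30,54,9)
river: ρ → (9,54,-30)
river: ρ → (-30,6,33)
ρ-cycle length = 6 (tail of 0 descent steps not counted)

6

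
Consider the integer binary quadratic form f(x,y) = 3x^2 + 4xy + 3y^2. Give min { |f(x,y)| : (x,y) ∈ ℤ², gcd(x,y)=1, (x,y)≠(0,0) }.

translate: b→-2 (≡4 mod 6), so (3,4,3)→(3,-2,2)
flip: (3,-2,2)→(2,2,3)
reduced (well bottom): (2,2,3) with a≤c, −a<b≤a
well minimum = a = 2

2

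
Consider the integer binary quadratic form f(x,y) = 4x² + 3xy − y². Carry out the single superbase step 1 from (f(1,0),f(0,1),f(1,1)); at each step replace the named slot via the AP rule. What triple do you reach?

start (4,-1,6) = (f(1,0),f(0,1),f(1,1))
replace slot 1: 2·((-1)+6) − 4 = 6 → (6,-1,6)

6,-1,6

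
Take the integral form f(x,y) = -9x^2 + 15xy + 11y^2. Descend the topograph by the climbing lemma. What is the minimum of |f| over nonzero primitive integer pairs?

river: ρ → (11,7,-13)
river: ρ → (-13,19,5)
river: ρ → (5,21,-9)
river: ρ → (-9,15,11)
closes: descent 0, river 4
min |a| on river = 5

5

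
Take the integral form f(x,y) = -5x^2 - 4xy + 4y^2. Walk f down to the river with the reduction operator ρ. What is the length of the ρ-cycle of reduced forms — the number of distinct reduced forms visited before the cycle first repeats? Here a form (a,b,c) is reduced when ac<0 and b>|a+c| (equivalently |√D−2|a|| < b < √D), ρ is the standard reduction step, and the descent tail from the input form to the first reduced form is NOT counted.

D = 96, ⌊√D⌋ = 9
descent: ρ → (4,4,-5)  [lands on river]
river: ρ → (-5,6,3)
river: ρ → (3,6,-5)
river: ρ → (-5,4,4)
ρ-cycle length = 4 (tail of 1 descent step not counted)

4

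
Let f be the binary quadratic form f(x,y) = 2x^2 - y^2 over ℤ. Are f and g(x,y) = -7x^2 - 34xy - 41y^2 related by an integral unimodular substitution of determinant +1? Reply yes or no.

D₁ = 8, D₂ = 8
river cycle of f (length 2): (-1, 2, 1), (1, 2, -1)
river cycle of g (length 2): (-1, 2, 1), (1, 2, -1)
cycles coincide ⇒ equivalent

yes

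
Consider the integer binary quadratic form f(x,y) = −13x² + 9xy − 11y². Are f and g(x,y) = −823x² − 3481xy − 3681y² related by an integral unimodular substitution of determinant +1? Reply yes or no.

D₁ = -491, D₂ = -491
f is negative-definite; reduce −f:
−f: flip: (13,-9,11)→(11,9,13)
−f: reduced (well bottom): (11,9,13) with a≤c, −a<b≤a
flip sign back: reduced form of f is (-11,-9,-13)
g is negative-definite; reduce −g:
−g: translate: b→189 (≡3481 mod 1646), so (823,3481,3681)→(823,189,11)
−g: flip: (823,189,11)→(11,-189,823)
−g: translate: b→9 (≡-189 mod 22), so (11,-189,823)→(11,9,13)
−g: reduced (well bottom): (11,9,13) with a≤c, −a<b≤a
flip sign back: reduced form of g is (-11,-9,-13)
reduced forms (-11, -9, -13) vs (-11, -9, -13) ⇒ equivalent

yes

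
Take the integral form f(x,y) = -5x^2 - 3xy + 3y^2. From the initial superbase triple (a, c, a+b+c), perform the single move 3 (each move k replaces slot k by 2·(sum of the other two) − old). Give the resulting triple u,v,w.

start (-5,3,-5) = (f(1,0),f(0,1),f(1,1))
replace slot 3: 2·((-5)+3) − (-5) = 1 → (-5,3,1)

-5,3,1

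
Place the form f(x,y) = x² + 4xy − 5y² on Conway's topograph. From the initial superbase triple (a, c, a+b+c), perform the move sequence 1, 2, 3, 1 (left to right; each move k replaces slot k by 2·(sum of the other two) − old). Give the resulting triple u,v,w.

start (1,-5,0) = (f(1,0),f(0,1),f(1,1))
replace slot 1: 2·((-5)+0) − 1 = -11 → (-11,-5,0)
replace slot 2: 2·((-11)+0) − (-5) = -17 → (-11,-17,0)
replace slot 3: 2·((-11)+(-17)) − 0 = -56 → (-11,-17,-56)
replace slot 1: 2·((-17)+(-56)) − (-11) = -135 → (-135,-17,-56)

-135,-17,-56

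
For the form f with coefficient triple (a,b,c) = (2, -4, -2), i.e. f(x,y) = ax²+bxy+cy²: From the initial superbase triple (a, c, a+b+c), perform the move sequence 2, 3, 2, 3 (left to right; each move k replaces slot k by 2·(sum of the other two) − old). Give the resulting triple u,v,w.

start (2,-2,-4) = (f(1,0),f(0,1),f(1,1))
replace slot 2: 2·(2+(-4)) − (-2) = -2 → (2,-2,-4)
replace slot 3: 2·(2+(-2)) − (-4) = 4 → (2,-2,4)
replace slot 2: 2·(2+4) − (-2) = 14 → (2,14,4)
replace slot 3: 2·(2+14) − 4 = 28 → (2,14,28)

2,14,28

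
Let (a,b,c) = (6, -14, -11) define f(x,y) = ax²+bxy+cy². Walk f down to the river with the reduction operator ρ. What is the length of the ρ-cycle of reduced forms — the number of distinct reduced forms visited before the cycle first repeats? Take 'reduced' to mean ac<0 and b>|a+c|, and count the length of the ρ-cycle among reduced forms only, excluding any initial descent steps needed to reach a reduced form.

D = 460, ⌊√D⌋ = 21
descent: ρ → (-11,14,6)  [lands on river]
river: ρ → (6,10,-15)
river: ρ → (-15,20,1)
river: ρ → (1,20,-15)
river: ρ → (-15,10,6)
river: ρ → (6,14,-11)
river: ρ → (-11,8,9)
river: ρ → (9,10,-10)
river: ρ → (-10,10,9)
river: ρ → (9,8,-11)
ρ-cycle length = 10 (tail of 1 descent step not counted)

10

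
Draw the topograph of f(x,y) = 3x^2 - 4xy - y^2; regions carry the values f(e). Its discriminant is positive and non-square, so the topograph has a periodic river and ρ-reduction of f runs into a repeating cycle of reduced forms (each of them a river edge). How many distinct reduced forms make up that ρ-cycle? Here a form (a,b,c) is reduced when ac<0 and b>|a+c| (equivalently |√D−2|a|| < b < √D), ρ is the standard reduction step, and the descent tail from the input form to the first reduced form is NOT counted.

D = 28, ⌊√D⌋ = 5
descent: ρ → (-1,4,3)  [lands on river]
river: ρ → (3,2,-2)
river: ρ → (-2,2,3)
river: ρ → (3,4,-1)
ρ-cycle length = 4 (tail of 1 descent step not counted)

4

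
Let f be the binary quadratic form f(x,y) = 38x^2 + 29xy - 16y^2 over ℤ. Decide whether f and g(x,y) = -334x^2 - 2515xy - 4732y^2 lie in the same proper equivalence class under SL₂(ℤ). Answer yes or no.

D₁ = 3273, D₂ = 3273
river cycle of f (length 52): (-16, 35, 32), (32, 29, -19), (-19, 47, 14), (14, 37, -34), (-34, 31, 17), (17, 37, -28), (-28, 19, 26), (26, 33, -21), (-21, 51, 8), (8, 45, -39), … (42 more)
river cycle of g (length 52): (-16, 35, 32), (32, 29, -19), (-19, 47, 14), (14, 37, -34), (-34, 31, 17), (17, 37, -28), (-28, 19, 26), (26, 33, -21), (-21, 51, 8), (8, 45, -39), … (42 more)
cycles coincide ⇒ equivalent

yes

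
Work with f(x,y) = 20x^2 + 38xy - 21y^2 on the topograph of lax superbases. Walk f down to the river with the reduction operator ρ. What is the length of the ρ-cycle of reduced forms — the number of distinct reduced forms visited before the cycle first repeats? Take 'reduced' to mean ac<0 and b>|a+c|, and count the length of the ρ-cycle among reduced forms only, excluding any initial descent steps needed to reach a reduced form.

D = 3124, ⌊√D⌋ = 55
river: ρ → (-21,46,12)
river: ρ → (12,50,-13)
river: ρ → (-13,54,4)
river: ρ → (4,50,-39)
river: ρ → (-39,28,15)
river: ρ → (15,32,-35)
river: ρ → (-35,38,12)
river: ρ → (12,34,-41)
river: ρ → (-41,48,5)
river: ρ → (5,52,-21)
river: ρ → (-21,32,25)
river: ρ → (25,18,-28)
river: ρ → (-28,38,15)
river: ρ → (15,52,-7)
river: ρ → (-7,46,36)
river: ρ → (36,26,-17)
river: ρ → (-17,42,20)
river: ρ → (20,38,-21)
ρ-cycle length = 18 (tail of 0 descent steps not counted)

18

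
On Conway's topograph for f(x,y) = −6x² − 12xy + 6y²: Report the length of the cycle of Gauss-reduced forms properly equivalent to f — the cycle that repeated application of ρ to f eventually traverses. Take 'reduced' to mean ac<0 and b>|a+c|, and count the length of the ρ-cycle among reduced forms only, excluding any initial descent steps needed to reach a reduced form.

D = 288, ⌊√D⌋ = 16
descent: ρ → (6,12,-6)  [lands on river]
river: ρ → (-6,12,6)
ρ-cycle length = 2 (tail of 1 descent step not counted)

2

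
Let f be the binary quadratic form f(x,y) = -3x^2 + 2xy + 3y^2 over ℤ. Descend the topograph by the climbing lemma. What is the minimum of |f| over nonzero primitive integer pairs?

river: ρ → (3,4,-2)
river: ρ → (-2,4,3)
river: ρ → (3,2,-3)
river: ρ → (-3,4,2)
river: ρ → (2,4,-3)
river: ρ → (-3,2,3)
closes: descent 0, river 6
min |a| on river = 2

2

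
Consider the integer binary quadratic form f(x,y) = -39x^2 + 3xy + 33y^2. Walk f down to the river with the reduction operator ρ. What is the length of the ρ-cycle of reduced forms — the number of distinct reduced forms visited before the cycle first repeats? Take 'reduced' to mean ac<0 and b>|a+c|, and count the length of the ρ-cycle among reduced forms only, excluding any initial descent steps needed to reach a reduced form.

D = 5157, ⌊√D⌋ = 71
descent: ρ → (33,63,-9)  [lands on river]
river: ρ → (-9,63,33)
river: ρ → (33,69,-3)
river: ρ → (-3,69,33)
ρ-cycle length = 4 (tail of 1 descent step not counted)

4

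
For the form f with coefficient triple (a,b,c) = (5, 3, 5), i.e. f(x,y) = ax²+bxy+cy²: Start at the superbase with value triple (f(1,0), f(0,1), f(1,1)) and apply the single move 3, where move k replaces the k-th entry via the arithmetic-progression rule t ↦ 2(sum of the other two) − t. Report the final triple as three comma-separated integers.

start (5,5,13) = (f(1,0),f(0,1),f(1,1))
replace slot 3: 2·(5+5) − 13 = 7 → (5,5,7)

5,5,7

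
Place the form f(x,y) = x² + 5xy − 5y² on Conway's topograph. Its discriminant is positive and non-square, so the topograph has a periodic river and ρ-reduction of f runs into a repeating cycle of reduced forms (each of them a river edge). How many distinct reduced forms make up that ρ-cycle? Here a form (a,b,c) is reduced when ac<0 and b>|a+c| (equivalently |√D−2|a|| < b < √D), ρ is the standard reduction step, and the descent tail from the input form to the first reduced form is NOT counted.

D = 45, ⌊√D⌋ = 6
river: ρ → (-5,5,1)
river: ρ → (1,5,-5)
ρ-cycle length = 2 (tail of 0 descent steps not counted)

2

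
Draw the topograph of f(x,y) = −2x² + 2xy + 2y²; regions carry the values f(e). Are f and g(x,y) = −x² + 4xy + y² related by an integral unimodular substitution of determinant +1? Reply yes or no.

D₁ = 20, D₂ = 20
river cycle of f (length 2): (2, 2, -2), (-2, 2, 2)
river cycle of g (length 2): (1, 4, -1), (-1, 4, 1)
cycles differ ⇒ inequivalent

no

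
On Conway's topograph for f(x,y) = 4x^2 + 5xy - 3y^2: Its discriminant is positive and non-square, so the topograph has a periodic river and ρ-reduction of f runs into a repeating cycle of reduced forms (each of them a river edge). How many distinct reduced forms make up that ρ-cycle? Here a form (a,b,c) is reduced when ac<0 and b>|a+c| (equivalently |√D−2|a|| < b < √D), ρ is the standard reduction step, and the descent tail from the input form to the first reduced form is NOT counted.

D = 73, ⌊√D⌋ = 8
river: ρ → (-3,7,2)
river: ρ → (2,5,-6)
river: ρ → (-6,7,1)
river: ρ → (1,7,-6)
river: ρ → (-6,5,2)
river: ρ → (2,7,-3)
river: ρ → (-3,5,4)
river: ρ → (4,3,-4)
river: ρ → (-4,5,3)
river: ρ → (3,7,-2)
river: ρ → (-2,5,6)
river: ρ → (6,7,-1)
river: ρ → (-1,7,6)
river: ρ → (6,5,-2)
river: ρ → (-2,7,3)
river: ρ → (3,5,-4)
river: ρ → (-4,3,4)
river: ρ → (4,5,-3)
ρ-cycle length = 18 (tail of 0 descent steps not counted)

18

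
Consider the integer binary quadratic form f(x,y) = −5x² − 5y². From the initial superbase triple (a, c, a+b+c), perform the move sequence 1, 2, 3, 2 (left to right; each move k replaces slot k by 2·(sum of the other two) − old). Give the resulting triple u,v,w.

start (-5,-5,-10) = (f(1,0),f(0,1),f(1,1))
replace slot 1: 2·((-5)+(-10)) − (-5) = -25 → (-25,-5,-10)
replace slot 2: 2·((-25)+(-10)) − (-5) = -65 → (-25,-65,-10)
replace slot 3: 2·((-25)+(-65)) − (-10) = -170 → (-25,-65,-170)
replace slot 2: 2·((-25)+(-170)) − (-65) = -325 → (-25,-325,-170)

-25,-325,-170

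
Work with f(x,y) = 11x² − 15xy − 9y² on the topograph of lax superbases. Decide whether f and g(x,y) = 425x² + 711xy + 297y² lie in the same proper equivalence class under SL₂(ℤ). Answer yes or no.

D₁ = 621, D₂ = 621
river cycle of f (length 4): (-9, 15, 11), (11, 7, -13), (-13, 19, 5), (5, 21, -9)
river cycle of g (length 4): (11, 7, -13), (-13, 19, 5), (5, 21, -9), (-9, 15, 11)
cycles coincide ⇒ equivalent

yes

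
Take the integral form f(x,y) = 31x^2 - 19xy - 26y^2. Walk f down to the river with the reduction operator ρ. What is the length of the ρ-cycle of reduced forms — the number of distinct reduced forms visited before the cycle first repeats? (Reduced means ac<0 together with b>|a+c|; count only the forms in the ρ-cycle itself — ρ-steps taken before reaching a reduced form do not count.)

D = 3585, ⌊√D⌋ = 59
descent: ρ → (-26,19,31)  [lands on river]
river: ρ → (31,43,-14)
river: ρ → (-14,41,34)
river: ρ → (34,27,-21)
river: ρ → (-21,57,4)
river: ρ → (4,55,-35)
river: ρ → (-35,15,24)
river: ρ → (24,33,-26)
ρ-cycle length = 8 (tail of 1 descent step not counted)

8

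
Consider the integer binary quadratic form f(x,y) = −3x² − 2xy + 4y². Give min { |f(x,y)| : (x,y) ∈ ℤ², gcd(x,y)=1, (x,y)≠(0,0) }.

descent: ρ → (4,2,-3)  [lands on river]
river: ρ → (-3,4,3)
river: ρ → (3,2,-4)
river: ρ → (-4,6,1)
river: ρ → (1,6,-4)
river: ρ → (-4,2,3)
river: ρ → (3,4,-3)
river: ρ → (-3,2,4)
river: ρ → (4,6,-1)
river: ρ → (-1,6,4)
closes: descent 1, river 10
min |a| on river = 1

1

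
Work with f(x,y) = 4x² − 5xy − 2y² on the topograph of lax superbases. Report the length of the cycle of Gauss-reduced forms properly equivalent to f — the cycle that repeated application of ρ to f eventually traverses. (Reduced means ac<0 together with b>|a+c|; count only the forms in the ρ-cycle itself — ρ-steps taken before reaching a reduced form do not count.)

D = 57, ⌊√D⌋ = 7
descent: ρ → (-2,5,4)  [lands on river]
river: ρ → (4,3,-3)
river: ρ → (-3,3,4)
river: ρ → (4,5,-2)
river: ρ → (-2,7,1)
river: ρ → (1,7,-2)
ρ-cycle length = 6 (tail of 1 descent step not counted)

6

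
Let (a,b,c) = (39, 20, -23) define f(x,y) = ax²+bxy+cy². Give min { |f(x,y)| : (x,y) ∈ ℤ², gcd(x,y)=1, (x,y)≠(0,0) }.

river: ρ → (-23,26,36)
river: ρ → (36,46,-13)
river: ρ → (-13,58,12)
river: ρ → (12,62,-3)
river: ρ → (-3,58,52)
river: ρ → (52,46,-9)
river: ρ → (-9,62,4)
river: ρ → (4,58,-39)
river: ρ → (-39,20,23)
river: ρ → (23,26,-36)
river: ρ → (-36,46,13)
river: ρ → (13,58,-12)
river: ρ → (-12,62,3)
river: ρ → (3,58,-52)
river: ρ → (-52,46,9)
river: ρ → (9,62,-4)
river: ρ → (-4,58,39)
river: ρ → (39,20,-23)
closes: descent 0, river 18
min |a| on river = 3

3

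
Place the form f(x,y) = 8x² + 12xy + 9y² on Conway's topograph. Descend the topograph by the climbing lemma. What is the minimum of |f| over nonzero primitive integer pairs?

translate: b→-4 (≡12 mod 16), so (8,12,9)→(8,-4,5)
flip: (8,-4,5)→(5,4,8)
reduced (well bottom): (5,4,8) with a≤c, −a<b≤a
well minimum = a = 5

5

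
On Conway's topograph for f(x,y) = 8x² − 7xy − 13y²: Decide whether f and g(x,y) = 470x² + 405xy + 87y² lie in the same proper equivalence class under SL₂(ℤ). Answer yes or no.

D₁ = 465, D₂ = 465
river cycle of f (length 10): (-13, 7, 8), (8, 9, -12), (-12, 15, 5), (5, 15, -12), (-12, 9, 8), (8, 7, -13), (-13, 19, 2), (2, 21, -3), (-3, 21, 2), (2, 19, -13)
river cycle of g (length 10): (8, 9, -12), (-12, 15, 5), (5, 15, -12), (-12, 9, 8), (8, 7, -13), (-13, 19, 2), (2, 21, -3), (-3, 21, 2), (2, 19, -13), (-13, 7, 8)
cycles coincide ⇒ equivalent

yes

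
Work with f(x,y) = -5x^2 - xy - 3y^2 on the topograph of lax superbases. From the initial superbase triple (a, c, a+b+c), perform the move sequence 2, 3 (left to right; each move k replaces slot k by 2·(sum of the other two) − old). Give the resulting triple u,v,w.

start (-5,-3,-9) = (f(1,0),f(0,1),f(1,1))
replace slot 2: 2·((-5)+(-9)) − (-3) = -25 → (-5,-25,-9)
replace slot 3: 2·((-5)+(-25)) − (-9) = -51 → (-5,-25,-51)

-5,-25,-51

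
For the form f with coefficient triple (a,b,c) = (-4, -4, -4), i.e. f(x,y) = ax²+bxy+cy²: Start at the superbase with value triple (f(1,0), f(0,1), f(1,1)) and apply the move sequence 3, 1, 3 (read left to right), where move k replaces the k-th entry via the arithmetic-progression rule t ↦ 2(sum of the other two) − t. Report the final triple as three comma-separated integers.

start (-4,-4,-12) = (f(1,0),f(0,1),f(1,1))
replace slot 3: 2·((-4)+(-4)) − (-12) = -4 → (-4,-4,-4)
replace slot 1: 2·((-4)+(-4)) − (-4) = -12 → (-12,-4,-4)
replace slot 3: 2·((-12)+(-4)) − (-4) = -28 → (-12,-4,-28)

-12,-4,-28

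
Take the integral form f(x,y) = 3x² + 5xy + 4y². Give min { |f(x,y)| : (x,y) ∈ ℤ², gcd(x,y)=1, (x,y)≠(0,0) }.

translate: b→-1 (≡5 mod 6), so (3,5,4)→(3,-1,2)
flip: (3,-1,2)→(2,1,3)
reduced (well bottom): (2,1,3) with a≤c, −a<b≤a
well minimum = a = 2

2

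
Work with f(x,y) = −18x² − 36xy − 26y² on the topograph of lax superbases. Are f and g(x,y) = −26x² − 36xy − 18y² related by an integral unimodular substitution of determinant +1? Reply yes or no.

D₁ = -576, D₂ = -576
f is negative-definite; reduce −f:
−f: translate: b→0 (≡36 mod 36), so (18,36,26)→(18,0,8)
−f: flip: (18,0,8)→(8,0,18)
−f: reduced (well bottom): (8,0,18) with a≤c, −a<b≤a
flip sign back: reduced form of f is (-8,0,-18)
g is negative-definite; reduce −g:
−g: translate: b→-16 (≡36 mod 52), so (26,36,18)→(26,-16,8)
−g: flip: (26,-16,8)→(8,16,26)
−g: translate: b→0 (≡16 mod 16), so (8,16,26)→(8,0,18)
−g: reduced (well bottom): (8,0,18) with a≤c, −a<b≤a
flip sign back: reduced form of g is (-8,0,-18)
reduced forms (-8, 0, -18) vs (-8, 0, -18) ⇒ equivalent

yes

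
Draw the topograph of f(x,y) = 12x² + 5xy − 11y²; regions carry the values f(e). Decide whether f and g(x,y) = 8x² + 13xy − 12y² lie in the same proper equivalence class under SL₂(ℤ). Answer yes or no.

D₁ = 553, D₂ = 553
river cycle of f (length 26): (-11, 17, 6), (6, 19, -8), (-8, 13, 12), (12, 11, -9), (-9, 7, 14), (14, 21, -2), (-2, 23, 3), (3, 19, -16), (-16, 13, 6), (6, 23, -1), … (16 more)
river cycle of g (length 26): (-12, 11, 9), (9, 7, -14), (-14, 21, 2), (2, 23, -3), (-3, 19, 16), (16, 13, -6), (-6, 23, 1), (1, 23, -6), (-6, 13, 16), (16, 19, -3), … (16 more)
cycles differ ⇒ inequivalent

no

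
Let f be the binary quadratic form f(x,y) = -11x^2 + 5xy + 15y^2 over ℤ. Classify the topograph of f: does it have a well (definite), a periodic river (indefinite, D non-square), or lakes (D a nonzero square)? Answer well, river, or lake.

D = b²−4ac = 5² − 4·(-11)·15 = 685
D > 0 non-square ⇒ indefinite ⇒ periodic river

river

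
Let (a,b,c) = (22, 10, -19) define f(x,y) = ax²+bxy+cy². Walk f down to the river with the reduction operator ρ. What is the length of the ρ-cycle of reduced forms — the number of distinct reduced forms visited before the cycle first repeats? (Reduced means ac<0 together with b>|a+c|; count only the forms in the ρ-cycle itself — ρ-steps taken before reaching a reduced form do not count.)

D = 1772, ⌊√D⌋ = 42
river: ρ → (-19,28,13)
river: ρ → (13,24,-23)
river: ρ → (-23,22,14)
river: ρ → (14,34,-11)
river: ρ → (-11,32,17)
river: ρ → (17,36,-7)
river: ρ → (-7,34,22)
river: ρ → (22,10,-19)
ρ-cycle length = 8 (tail of 0 descent steps not counted)

8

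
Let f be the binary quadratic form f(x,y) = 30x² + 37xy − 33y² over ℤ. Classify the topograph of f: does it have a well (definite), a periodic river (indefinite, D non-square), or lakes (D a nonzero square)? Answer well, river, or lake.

D = b²−4ac = 37² − 4·30·(-33) = 5329
D = 73² is a perfect square ⇒ form factors over ℤ ⇒ lakes

lake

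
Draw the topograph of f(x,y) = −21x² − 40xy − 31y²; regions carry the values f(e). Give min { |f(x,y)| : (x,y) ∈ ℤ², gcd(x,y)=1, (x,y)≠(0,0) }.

translate: b→-2 (≡40 mod 42), so (21,40,31)→(21,-2,12)
flip: (21,-2,12)→(12,2,21)
reduced (well bottom): (12,2,21) with a≤c, −a<b≤a
well minimum |f| = |-12| = 12 (negative-definite)

12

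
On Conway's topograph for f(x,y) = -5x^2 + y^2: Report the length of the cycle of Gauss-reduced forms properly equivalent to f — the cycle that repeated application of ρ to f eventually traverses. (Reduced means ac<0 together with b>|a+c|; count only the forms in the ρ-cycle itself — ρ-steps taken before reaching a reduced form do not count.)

D = 20, ⌊√D⌋ = 4
descent: ρ → (1,4,-1)  [lands on river]
river: ρ → (-1,4,1)
ρ-cycle length = 2 (tail of 1 descent step not counted)

2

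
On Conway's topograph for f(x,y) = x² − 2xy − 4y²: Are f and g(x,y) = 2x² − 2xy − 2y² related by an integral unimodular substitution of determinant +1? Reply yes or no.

D₁ = 20, D₂ = 20
river cycle of f (length 2): (1, 4, -1), (-1, 4, 1)
river cycle of g (length 2): (-2, 2, 2), (2, 2, -2)
cycles differ ⇒ inequivalent

no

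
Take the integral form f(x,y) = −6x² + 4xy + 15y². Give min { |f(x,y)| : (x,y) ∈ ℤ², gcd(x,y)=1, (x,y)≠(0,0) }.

descent: ρ → (15,-4,-6)
descent: ρ → (-6,16,5)  [lands on river]
river: ρ → (5,14,-9)
river: ρ → (-9,4,10)
river: ρ → (10,16,-3)
river: ρ → (-3,14,15)
river: ρ → (15,16,-2)
river: ρ → (-2,16,15)
river: ρ → (15,14,-3)
river: ρ → (-3,16,10)
river: ρ → (10,4,-9)
river: ρ → (-9,14,5)
river: ρ → (5,16,-6)
river: ρ → (-6,8,13)
river: ρ → (13,18,-1)
river: ρ → (-1,18,13)
river: ρ → (13,8,-6)
closes: descent 2, river 16
min |a| on river = 1

1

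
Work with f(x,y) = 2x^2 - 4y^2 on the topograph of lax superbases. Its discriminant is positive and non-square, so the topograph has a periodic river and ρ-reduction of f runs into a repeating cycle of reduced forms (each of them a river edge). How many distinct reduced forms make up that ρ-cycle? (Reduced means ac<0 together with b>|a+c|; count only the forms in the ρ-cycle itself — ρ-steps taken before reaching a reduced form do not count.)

D = 32, ⌊√D⌋ = 5
descent: ρ → (-4,0,2)
descent: ρ → (2,4,-2)  [lands on river]
river: ρ → (-2,4,2)
ρ-cycle length = 2 (tail of 2 descent steps not counted)

2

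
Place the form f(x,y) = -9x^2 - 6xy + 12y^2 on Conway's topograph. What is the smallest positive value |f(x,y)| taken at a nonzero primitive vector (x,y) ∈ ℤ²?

descent: ρ → (12,6,-9)  [lands on river]
river: ρ → (-9,12,9)
river: ρ → (9,6,-12)
river: ρ → (-12,18,3)
river: ρ → (3,18,-12)
river: ρ → (-12,6,9)
river: ρ → (9,12,-9)
river: ρ → (-9,6,12)
river: ρ → (12,18,-3)
river: ρ → (-3,18,12)
closes: descent 1, river 10
min |a| on river = 3

3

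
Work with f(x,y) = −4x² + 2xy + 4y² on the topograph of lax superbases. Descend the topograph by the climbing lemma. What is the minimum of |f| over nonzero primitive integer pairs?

river: ρ → (4,6,-2)
river: ρ → (-2,6,4)
river: ρ → (4,2,-4)
river: ρ → (-4,6,2)
river: ρ → (2,6,-4)
river: ρ → (-4,2,4)
closes: descent 0, river 6
min |a| on river = 2

2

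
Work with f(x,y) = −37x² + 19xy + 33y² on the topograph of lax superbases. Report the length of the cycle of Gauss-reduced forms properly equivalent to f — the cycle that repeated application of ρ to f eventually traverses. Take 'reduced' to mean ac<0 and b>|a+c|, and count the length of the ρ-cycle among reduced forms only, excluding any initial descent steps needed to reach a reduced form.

D = 5245, ⌊√D⌋ = 72
river: ρ → (33,47,-23)
river: ρ → (-23,45,35)
river: ρ → (35,25,-33)
river: ρ → (-33,41,27)
river: ρ → (27,67,-7)
river: ρ → (-7,59,63)
river: ρ → (63,67,-3)
river: ρ → (-3,71,17)
river: ρ → (17,65,-15)
river: ρ → (-15,55,37)
river: ρ → (37,19,-33)
river: ρ → (-33,47,23)
river: ρ → (23,45,-35)
river: ρ → (-35,25,33)
river: ρ → (33,41,-27)
river: ρ → (-27,67,7)
river: ρ → (7,59,-63)
river: ρ → (-63,67,3)
river: ρ → (3,71,-17)
river: ρ → (-17,65,15)
river: ρ → (15,55,-37)
river: ρ → (-37,19,33)
ρ-cycle length = 22 (tail of 0 descent steps not counted)

22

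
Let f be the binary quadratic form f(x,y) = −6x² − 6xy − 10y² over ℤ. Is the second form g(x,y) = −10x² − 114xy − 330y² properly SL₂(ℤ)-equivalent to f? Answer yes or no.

D₁ = -204, D₂ = -204
f is negative-definite; reduce −f:
−f: reduced (well bottom): (6,6,10) with a≤c, −a<b≤a
flip sign back: reduced form of f is (-6,-6,-10)
g is negative-definite; reduce −g:
−g: translate: b→-6 (≡114 mod 20), so (10,114,330)→(10,-6,6)
−g: flip: (10,-6,6)→(6,6,10)
−g: reduced (well bottom): (6,6,10) with a≤c, −a<b≤a
flip sign back: reduced form of g is (-6,-6,-10)
reduced forms (-6, -6, -10) vs (-6, -6, -10) ⇒ equivalent

yes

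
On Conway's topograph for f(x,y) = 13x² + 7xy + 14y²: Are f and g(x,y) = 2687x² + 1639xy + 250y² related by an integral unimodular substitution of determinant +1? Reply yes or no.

D₁ = -679, D₂ = -679
f: reduced (well bottom): (13,7,14) with a≤c, −a<b≤a
g: flip: (2687,1639,250)→(250,-1639,2687)
g: translate: b→-139 (≡-1639 mod 500), so (250,-1639,2687)→(250,-139,20)
g: flip: (250,-139,20)→(20,139,250)
g: translate: b→19 (≡139 mod 40), so (20,139,250)→(20,19,13)
g: flip: (20,19,13)→(13,-19,20)
g: translate: b→7 (≡-19 mod 26), so (13,-19,20)→(13,7,14)
g: reduced (well bottom): (13,7,14) with a≤c, −a<b≤a
reduced forms (13, 7, 14) vs (13, 7, 14) ⇒ equivalent

yes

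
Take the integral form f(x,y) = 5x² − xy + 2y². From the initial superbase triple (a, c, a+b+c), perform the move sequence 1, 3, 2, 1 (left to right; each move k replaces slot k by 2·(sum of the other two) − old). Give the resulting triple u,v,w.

start (5,2,6) = (f(1,0),f(0,1),f(1,1))
replace slot 1: 2·(2+6) − 5 = 11 → (11,2,6)
replace slot 3: 2·(11+2) − 6 = 20 → (11,2,20)
replace slot 2: 2·(11+20) − 2 = 60 → (11,60,20)
replace slot 1: 2·(60+20) − 11 = 149 → (149,60,20)

149,60,20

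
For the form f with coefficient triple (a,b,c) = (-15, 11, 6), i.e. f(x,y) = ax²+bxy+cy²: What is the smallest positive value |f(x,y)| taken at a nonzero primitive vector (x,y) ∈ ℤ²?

river: ρ → (6,13,-13)
river: ρ → (-13,13,6)
river: ρ → (6,11,-15)
river: ρ → (-15,19,2)
river: ρ → (2,21,-5)
river: ρ → (-5,19,6)
river: ρ → (6,17,-8)
river: ρ → (-8,15,8)
river: ρ → (8,17,-6)
river: ρ → (-6,19,5)
river: ρ → (5,21,-2)
river: ρ → (-2,19,15)
river: ρ → (15,11,-6)
river: ρ → (-6,13,13)
river: ρ → (13,13,-6)
river: ρ → (-6,11,15)
river: ρ → (15,19,-2)
river: ρ → (-2,21,5)
river: ρ → (5,19,-6)
river: ρ → (-6,17,8)
river: ρ → (8,15,-8)
river: ρ → (-8,17,6)
river: ρ → (6,19,-5)
river: ρ → (-5,21,2)
river: ρ → (2,19,-15)
river: ρ → (-15,11,6)
closes: descent 0, river 26
min |a| on river = 2

2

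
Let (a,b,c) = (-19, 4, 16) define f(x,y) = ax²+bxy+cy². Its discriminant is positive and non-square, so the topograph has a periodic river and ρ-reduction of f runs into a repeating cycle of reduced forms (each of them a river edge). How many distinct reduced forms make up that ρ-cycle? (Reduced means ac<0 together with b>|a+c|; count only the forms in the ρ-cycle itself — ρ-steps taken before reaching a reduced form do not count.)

D = 1232, ⌊√D⌋ = 35
river: ρ → (16,28,-7)
river: ρ → (-7,28,16)
river: ρ → (16,4,-19)
river: ρ → (-19,34,1)
river: ρ → (1,34,-19)
river: ρ → (-19,4,16)
ρ-cycle length = 6 (tail of 0 descent steps not counted)

6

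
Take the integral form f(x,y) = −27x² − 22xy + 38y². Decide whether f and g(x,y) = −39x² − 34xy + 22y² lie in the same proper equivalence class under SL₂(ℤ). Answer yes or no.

D₁ = 4588, D₂ = 4588
river cycle of f (length 24): (38, 22, -27), (-27, 32, 33), (33, 34, -26), (-26, 18, 41), (41, 64, -3), (-3, 62, 62), (62, 62, -3), (-3, 64, 41), (41, 18, -26), (-26, 34, 33), … (14 more)
river cycle of g (length 20): (22, 34, -39), (-39, 44, 17), (17, 58, -18), (-18, 50, 29), (29, 66, -2), (-2, 66, 29), (29, 50, -18), (-18, 58, 17), (17, 44, -39), (-39, 34, 22), … (10 more)
cycles differ ⇒ inequivalent

no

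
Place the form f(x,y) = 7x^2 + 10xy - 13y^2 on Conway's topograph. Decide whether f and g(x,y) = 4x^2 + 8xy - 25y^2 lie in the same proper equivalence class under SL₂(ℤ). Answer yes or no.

D₁ = 464, D₂ = 464
river cycle of f (length 10): (-13, 16, 4), (4, 16, -13), (-13, 10, 7), (7, 18, -5), (-5, 12, 16), (16, 20, -1), (-1, 20, 16), (16, 12, -5), (-5, 18, 7), (7, 10, -13)
river cycle of g (length 10): (4, 16, -13), (-13, 10, 7), (7, 18, -5), (-5, 12, 16), (16, 20, -1), (-1, 20, 16), (16, 12, -5), (-5, 18, 7), (7, 10, -13), (-13, 16, 4)
cycles coincide ⇒ equivalent

yes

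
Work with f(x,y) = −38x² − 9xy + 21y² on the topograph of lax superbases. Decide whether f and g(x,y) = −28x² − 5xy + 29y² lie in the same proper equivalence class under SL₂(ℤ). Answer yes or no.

D₁ = 3273, D₂ = 3273
river cycle of f (length 52): (21, 51, -8), (-8, 45, 39), (39, 33, -14), (-14, 51, 12), (12, 45, -26), (-26, 7, 31), (31, 55, -2), (-2, 57, 3), (3, 57, -2), (-2, 55, 31), … (42 more)
river cycle of g (length 52): (29, 5, -28), (-28, 51, 6), (6, 57, -1), (-1, 57, 6), (6, 51, -28), (-28, 5, 29), (29, 53, -4), (-4, 51, 42), (42, 33, -13), (-13, 45, 24), … (42 more)
cycles differ ⇒ inequivalent

no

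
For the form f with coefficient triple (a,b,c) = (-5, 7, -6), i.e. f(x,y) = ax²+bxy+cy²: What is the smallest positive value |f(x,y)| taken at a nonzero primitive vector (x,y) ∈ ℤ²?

translate: b→3 (≡-7 mod 10), so (5,-7,6)→(5,3,4)
flip: (5,3,4)→(4,-3,5)
reduced (well bottom): (4,-3,5) with a≤c, −a<b≤a
well minimum |f| = |-4| = 4 (negative-definite)

4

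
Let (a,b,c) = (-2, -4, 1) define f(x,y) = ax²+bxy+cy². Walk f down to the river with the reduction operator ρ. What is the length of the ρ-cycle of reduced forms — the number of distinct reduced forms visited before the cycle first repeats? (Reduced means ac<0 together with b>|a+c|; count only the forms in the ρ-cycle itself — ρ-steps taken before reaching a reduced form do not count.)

D = 24, ⌊√D⌋ = 4
descent: ρ → (1,4,-2)  [lands on river]
river: ρ → (-2,4,1)
ρ-cycle length = 2 (tail of 1 descent step not counted)

2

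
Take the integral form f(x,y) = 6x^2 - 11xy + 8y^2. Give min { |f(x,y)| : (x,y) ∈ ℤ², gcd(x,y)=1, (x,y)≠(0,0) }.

translate: b→1 (≡-11 mod 12), so (6,-11,8)→(6,1,3)
flip: (6,1,3)→(3,-1,6)
reduced (well bottom): (3,-1,6) with a≤c, −a<b≤a
well minimum = a = 3

3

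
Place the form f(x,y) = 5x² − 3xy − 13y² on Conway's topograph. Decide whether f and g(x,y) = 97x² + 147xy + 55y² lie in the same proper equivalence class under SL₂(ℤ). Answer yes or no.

D₁ = 269, D₂ = 269
river cycle of f (length 10): (5, 7, -11), (-11, 15, 1), (1, 15, -11), (-11, 7, 5), (5, 13, -5), (-5, 7, 11), (11, 15, -1), (-1, 15, 11), (11, 7, -5), (-5, 13, 5)
river cycle of g (length 10): (5, 7, -11), (-11, 15, 1), (1, 15, -11), (-11, 7, 5), (5, 13, -5), (-5, 7, 11), (11, 15, -1), (-1, 15, 11), (11, 7, -5), (-5, 13, 5)
cycles coincide ⇒ equivalent

yes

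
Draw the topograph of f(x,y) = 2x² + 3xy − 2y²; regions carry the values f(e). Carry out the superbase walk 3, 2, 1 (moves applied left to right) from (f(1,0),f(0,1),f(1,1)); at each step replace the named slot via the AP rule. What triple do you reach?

start (2,-2,3) = (f(1,0),f(0,1),f(1,1))
replace slot 3: 2·(2+(-2)) − 3 = -3 → (2,-2,-3)
replace slot 2: 2·(2+(-3)) − (-2) = 0 → (2,0,-3)
replace slot 1: 2·(0+(-3)) − 2 = -8 → (-8,0,-3)

-8,0,-3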